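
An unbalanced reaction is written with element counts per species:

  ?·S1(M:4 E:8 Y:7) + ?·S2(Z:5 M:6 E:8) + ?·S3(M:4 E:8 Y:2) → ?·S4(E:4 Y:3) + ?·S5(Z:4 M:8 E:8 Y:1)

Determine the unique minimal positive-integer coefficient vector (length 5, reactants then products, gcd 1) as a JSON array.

Coefficients: [3, 4, 1, 6, 5]

Z: 3·0+4·5+1·0 = 20 | 6·0+5·4 = 20
M: 3·4+4·6+1·4 = 40 | 6·0+5·8 = 40
E: 3·8+4·8+1·8 = 64 | 6·4+5·8 = 64
Y: 3·7+4·0+1·2 = 23 | 6·3+5·1 = 23
gcd(3,4,1,6,5) = 1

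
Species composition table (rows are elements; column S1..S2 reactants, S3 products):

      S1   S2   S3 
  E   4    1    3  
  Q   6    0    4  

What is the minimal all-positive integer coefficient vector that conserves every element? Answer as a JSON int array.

Coefficients: [2, 1, 3]

E: 2·4+1·1 = 9 | 3·3 = 9
Q: 2·6+1·0 = 12 | 3·4 = 12
gcd(2,1,3) = 1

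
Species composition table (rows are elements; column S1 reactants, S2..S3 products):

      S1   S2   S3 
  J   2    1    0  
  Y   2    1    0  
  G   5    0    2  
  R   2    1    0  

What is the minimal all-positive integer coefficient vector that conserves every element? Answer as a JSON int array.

J: 2·2 = 4 | 4·1+5·0 = 4
Y: 2·2 = 4 | 4·1+5·0 = 4
G: 2·5 = 10 | 4·0+5·2 = 10
R: 2·2 = 4 | 4·1+5·0 = 4
gcd(2,4,5) = 1

Coefficients: [2, 4, 5]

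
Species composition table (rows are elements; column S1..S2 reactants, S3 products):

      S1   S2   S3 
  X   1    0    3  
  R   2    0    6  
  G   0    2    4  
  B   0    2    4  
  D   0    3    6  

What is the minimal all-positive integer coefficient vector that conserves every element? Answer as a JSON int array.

X: 3·1+2·0 = 3 | 1·3 = 3
R: 3·2+2·0 = 6 | 1·6 = 6
G: 3·0+2·2 = 4 | 1·4 = 4
B: 3·0+2·2 = 4 | 1·4 = 4
D: 3·0+2·3 = 6 | 1·6 = 6
gcd(3,2,1) = 1

Coefficients: [3, 2, 1]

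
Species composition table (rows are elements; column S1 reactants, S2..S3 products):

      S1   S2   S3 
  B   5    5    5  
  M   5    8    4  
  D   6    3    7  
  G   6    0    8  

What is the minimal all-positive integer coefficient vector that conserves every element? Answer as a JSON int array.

Coefficients: [4, 1, 3]

B: 4·5 = 20 | 1·5+3·5 = 20
M: 4·5 = 20 | 1·8+3·4 = 20
D: 4·6 = 24 | 1·3+3·7 = 24
G: 4·6 = 24 | 1·0+3·8 = 24
gcd(4,1,3) = 1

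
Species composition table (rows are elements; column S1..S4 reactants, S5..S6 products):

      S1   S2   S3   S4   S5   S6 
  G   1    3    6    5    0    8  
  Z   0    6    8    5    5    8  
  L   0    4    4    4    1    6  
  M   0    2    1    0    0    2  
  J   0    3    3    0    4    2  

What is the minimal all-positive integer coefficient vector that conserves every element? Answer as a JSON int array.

G: 6·1+4·3+2·6+2·5 = 40 | 2·0+5·8 = 40
Z: 6·0+4·6+2·8+2·5 = 50 | 2·5+5·8 = 50
L: 6·0+4·4+2·4+2·4 = 32 | 2·1+5·6 = 32
M: 6·0+4·2+2·1+2·0 = 10 | 2·0+5·2 = 10
J: 6·0+4·3+2·3+2·0 = 18 | 2·4+5·2 = 18
gcd(6,4,2,2,2,5) = 1

Coefficients: [6, 4, 2, 2, 2, 5]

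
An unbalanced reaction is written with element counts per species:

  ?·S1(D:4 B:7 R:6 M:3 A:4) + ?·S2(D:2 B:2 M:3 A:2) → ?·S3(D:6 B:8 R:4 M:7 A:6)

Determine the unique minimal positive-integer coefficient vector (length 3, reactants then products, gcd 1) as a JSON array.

Coefficients: [2, 5, 3]

D: 2·4+5·2 = 18 | 3·6 = 18
B: 2·7+5·2 = 24 | 3·8 = 24
R: 2·6+5·0 = 12 | 3·4 = 12
M: 2·3+5·3 = 21 | 3·7 = 21
A: 2·4+5·2 = 18 | 3·6 = 18
gcd(2,5,3) = 1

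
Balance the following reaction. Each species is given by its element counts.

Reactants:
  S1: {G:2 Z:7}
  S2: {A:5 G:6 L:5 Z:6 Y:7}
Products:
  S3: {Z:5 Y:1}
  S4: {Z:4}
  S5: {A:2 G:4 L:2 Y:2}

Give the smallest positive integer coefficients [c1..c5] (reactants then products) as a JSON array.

A: 4·0+2·5 = 10 | 4·0+5·0+5·2 = 10
G: 4·2+2·6 = 20 | 4·0+5·0+5·4 = 20
L: 4·0+2·5 = 10 | 4·0+5·0+5·2 = 10
Z: 4·7+2·6 = 40 | 4·5+5·4+5·0 = 40
Y: 4·0+2·7 = 14 | 4·1+5·0+5·2 = 14
gcd(4,2,4,5,5) = 1

Coefficients: [4, 2, 4, 5, 5]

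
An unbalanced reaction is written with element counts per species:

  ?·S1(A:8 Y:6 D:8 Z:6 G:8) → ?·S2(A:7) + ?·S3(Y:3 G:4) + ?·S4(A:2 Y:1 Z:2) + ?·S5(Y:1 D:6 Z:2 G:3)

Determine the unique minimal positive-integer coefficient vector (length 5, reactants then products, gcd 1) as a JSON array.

A: 3·8 = 24 | 2·7+3·0+5·2+4·0 = 24
Y: 3·6 = 18 | 2·0+3·3+5·1+4·1 = 18
D: 3·8 = 24 | 2·0+3·0+5·0+4·6 = 24
Z: 3·6 = 18 | 2·0+3·0+5·2+4·2 = 18
G: 3·8 = 24 | 2·0+3·4+5·0+4·3 = 24
gcd(3,2,3,5,4) = 1

Coefficients: [3, 2, 3, 5, 4]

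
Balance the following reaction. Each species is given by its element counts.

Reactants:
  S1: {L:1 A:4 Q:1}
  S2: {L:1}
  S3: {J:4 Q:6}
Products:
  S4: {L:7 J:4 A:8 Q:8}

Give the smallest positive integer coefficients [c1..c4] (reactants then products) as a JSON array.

Coefficients: [2, 5, 1, 1]

L: 2·1+5·1+1·0 = 7 | 1·7 = 7
J: 2·0+5·0+1·4 = 4 | 1·4 = 4
A: 2·4+5·0+1·0 = 8 | 1·8 = 8
Q: 2·1+5·0+1·6 = 8 | 1·8 = 8
gcd(2,5,1,1) = 1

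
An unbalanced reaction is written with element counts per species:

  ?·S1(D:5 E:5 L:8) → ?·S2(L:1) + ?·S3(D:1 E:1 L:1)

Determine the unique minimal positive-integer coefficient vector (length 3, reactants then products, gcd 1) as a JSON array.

Coefficients: [1, 3, 5]

D: 1·5 = 5 | 3·0+5·1 = 5
E: 1·5 = 5 | 3·0+5·1 = 5
L: 1·8 = 8 | 3·1+5·1 = 8
gcd(1,3,5) = 1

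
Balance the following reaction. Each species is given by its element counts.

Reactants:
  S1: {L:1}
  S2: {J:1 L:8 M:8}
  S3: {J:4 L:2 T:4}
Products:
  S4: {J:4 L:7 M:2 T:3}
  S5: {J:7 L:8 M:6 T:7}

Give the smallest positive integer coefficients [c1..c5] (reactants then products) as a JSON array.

Coefficients: [4, 2, 5, 2, 2]

J: 4·0+2·1+5·4 = 22 | 2·4+2·7 = 22
L: 4·1+2·8+5·2 = 30 | 2·7+2·8 = 30
M: 4·0+2·8+5·0 = 16 | 2·2+2·6 = 16
T: 4·0+2·0+5·4 = 20 | 2·3+2·7 = 20
gcd(4,2,5,2,2) = 1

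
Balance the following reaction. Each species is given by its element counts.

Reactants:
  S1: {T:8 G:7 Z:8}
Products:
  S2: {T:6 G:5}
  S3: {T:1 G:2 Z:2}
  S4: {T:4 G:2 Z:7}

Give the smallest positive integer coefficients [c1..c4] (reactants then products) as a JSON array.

Coefficients: [5, 3, 6, 4]

T: 5·8 = 40 | 3·6+6·1+4·4 = 40
G: 5·7 = 35 | 3·5+6·2+4·2 = 35
Z: 5·8 = 40 | 3·0+6·2+4·7 = 40
gcd(5,3,6,4) = 1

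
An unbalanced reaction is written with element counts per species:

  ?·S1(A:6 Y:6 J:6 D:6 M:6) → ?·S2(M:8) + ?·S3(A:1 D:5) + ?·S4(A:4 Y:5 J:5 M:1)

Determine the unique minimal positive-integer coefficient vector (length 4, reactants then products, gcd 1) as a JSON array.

Coefficients: [5, 3, 6, 6]

A: 5·6 = 30 | 3·0+6·1+6·4 = 30
Y: 5·6 = 30 | 3·0+6·0+6·5 = 30
J: 5·6 = 30 | 3·0+6·0+6·5 = 30
D: 5·6 = 30 | 3·0+6·5+6·0 = 30
M: 5·6 = 30 | 3·8+6·0+6·1 = 30
gcd(5,3,6,6) = 1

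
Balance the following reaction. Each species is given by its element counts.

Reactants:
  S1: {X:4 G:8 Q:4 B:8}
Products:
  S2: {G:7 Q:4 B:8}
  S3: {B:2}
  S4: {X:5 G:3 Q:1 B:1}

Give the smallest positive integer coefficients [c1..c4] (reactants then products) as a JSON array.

X: 5·4 = 20 | 4·0+2·0+4·5 = 20
G: 5·8 = 40 | 4·7+2·0+4·3 = 40
Q: 5·4 = 20 | 4·4+2·0+4·1 = 20
B: 5·8 = 40 | 4·8+2·2+4·1 = 40
gcd(5,4,2,4) = 1

Coefficients: [5, 4, 2, 4]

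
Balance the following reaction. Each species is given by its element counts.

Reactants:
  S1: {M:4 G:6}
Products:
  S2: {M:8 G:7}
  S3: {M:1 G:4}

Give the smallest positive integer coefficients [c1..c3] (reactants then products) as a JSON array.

M: 5·4 = 20 | 2·8+4·1 = 20
G: 5·6 = 30 | 2·7+4·4 = 30
gcd(5,2,4) = 1

Coefficients: [5, 2, 4]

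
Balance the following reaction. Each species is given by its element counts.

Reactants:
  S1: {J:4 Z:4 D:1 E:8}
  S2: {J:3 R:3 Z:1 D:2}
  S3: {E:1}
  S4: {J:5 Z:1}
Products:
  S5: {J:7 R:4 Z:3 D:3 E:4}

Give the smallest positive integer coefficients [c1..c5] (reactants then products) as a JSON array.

Coefficients: [1, 4, 4, 1, 3]

J: 1·4+4·3+4·0+1·5 = 21 | 3·7 = 21
R: 1·0+4·3+4·0+1·0 = 12 | 3·4 = 12
Z: 1·4+4·1+4·0+1·1 = 9 | 3·3 = 9
D: 1·1+4·2+4·0+1·0 = 9 | 3·3 = 9
E: 1·8+4·0+4·1+1·0 = 12 | 3·4 = 12
gcd(1,4,4,1,3) = 1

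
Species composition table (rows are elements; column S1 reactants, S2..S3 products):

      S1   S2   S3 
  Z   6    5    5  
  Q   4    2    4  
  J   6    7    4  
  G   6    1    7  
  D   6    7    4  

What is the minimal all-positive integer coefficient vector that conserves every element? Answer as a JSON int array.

Coefficients: [5, 2, 4]

Z: 5·6 = 30 | 2·5+4·5 = 30
Q: 5·4 = 20 | 2·2+4·4 = 20
J: 5·6 = 30 | 2·7+4·4 = 30
G: 5·6 = 30 | 2·1+4·7 = 30
D: 5·6 = 30 | 2·7+4·4 = 30
gcd(5,2,4) = 1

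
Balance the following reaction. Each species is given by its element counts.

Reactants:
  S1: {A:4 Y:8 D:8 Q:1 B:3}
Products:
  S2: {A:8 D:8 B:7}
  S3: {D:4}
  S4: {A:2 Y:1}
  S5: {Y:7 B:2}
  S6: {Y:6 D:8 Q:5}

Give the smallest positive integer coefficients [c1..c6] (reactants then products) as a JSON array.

Coefficients: [5, 1, 6, 6, 4, 1]

A: 5·4 = 20 | 1·8+6·0+6·2+4·0+1·0 = 20
Y: 5·8 = 40 | 1·0+6·0+6·1+4·7+1·6 = 40
D: 5·8 = 40 | 1·8+6·4+6·0+4·0+1·8 = 40
Q: 5·1 = 5 | 1·0+6·0+6·0+4·0+1·5 = 5
B: 5·3 = 15 | 1·7+6·0+6·0+4·2+1·0 = 15
gcd(5,1,6,6,4,1) = 1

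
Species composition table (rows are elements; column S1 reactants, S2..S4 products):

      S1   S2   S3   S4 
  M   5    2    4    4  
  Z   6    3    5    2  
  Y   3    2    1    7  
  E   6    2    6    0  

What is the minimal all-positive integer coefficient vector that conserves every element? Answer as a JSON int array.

M: 6·5 = 30 | 3·2+5·4+1·4 = 30
Z: 6·6 = 36 | 3·3+5·5+1·2 = 36
Y: 6·3 = 18 | 3·2+5·1+1·7 = 18
E: 6·6 = 36 | 3·2+5·6+1·0 = 36
gcd(6,3,5,1) = 1

Coefficients: [6, 3, 5, 1]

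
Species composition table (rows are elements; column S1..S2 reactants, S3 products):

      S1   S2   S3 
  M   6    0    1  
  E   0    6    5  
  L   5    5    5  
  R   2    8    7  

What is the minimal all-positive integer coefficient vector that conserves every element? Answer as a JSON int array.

M: 1·6+5·0 = 6 | 6·1 = 6
E: 1·0+5·6 = 30 | 6·5 = 30
L: 1·5+5·5 = 30 | 6·5 = 30
R: 1·2+5·8 = 42 | 6·7 = 42
gcd(1,5,6) = 1

Coefficients: [1, 5, 6]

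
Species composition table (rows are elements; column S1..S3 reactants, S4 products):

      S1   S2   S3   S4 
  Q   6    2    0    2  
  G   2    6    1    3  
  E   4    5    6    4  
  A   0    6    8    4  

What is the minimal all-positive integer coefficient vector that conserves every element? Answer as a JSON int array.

Q: 1·6+2·2+1·0 = 10 | 5·2 = 10
G: 1·2+2·6+1·1 = 15 | 5·3 = 15
E: 1·4+2·5+1·6 = 20 | 5·4 = 20
A: 1·0+2·6+1·8 = 20 | 5·4 = 20
gcd(1,2,1,5) = 1

Coefficients: [1, 2, 1, 5]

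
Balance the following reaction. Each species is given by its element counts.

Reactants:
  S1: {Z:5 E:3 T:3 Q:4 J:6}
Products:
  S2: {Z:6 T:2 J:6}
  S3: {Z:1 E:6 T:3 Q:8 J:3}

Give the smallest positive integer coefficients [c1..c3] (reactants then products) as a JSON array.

Z: 4·5 = 20 | 3·6+2·1 = 20
E: 4·3 = 12 | 3·0+2·6 = 12
T: 4·3 = 12 | 3·2+2·3 = 12
Q: 4·4 = 16 | 3·0+2·8 = 16
J: 4·6 = 24 | 3·6+2·3 = 24
gcd(4,3,2) = 1

Coefficients: [4, 3, 2]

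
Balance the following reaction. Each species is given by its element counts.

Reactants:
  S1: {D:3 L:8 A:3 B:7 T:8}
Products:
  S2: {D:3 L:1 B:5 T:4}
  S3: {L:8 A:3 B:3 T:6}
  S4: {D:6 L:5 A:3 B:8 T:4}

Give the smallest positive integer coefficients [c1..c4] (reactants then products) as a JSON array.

Coefficients: [5, 3, 4, 1]

D: 5·3 = 15 | 3·3+4·0+1·6 = 15
L: 5·8 = 40 | 3·1+4·8+1·5 = 40
A: 5·3 = 15 | 3·0+4·3+1·3 = 15
B: 5·7 = 35 | 3·5+4·3+1·8 = 35
T: 5·8 = 40 | 3·4+4·6+1·4 = 40
gcd(5,3,4,1) = 1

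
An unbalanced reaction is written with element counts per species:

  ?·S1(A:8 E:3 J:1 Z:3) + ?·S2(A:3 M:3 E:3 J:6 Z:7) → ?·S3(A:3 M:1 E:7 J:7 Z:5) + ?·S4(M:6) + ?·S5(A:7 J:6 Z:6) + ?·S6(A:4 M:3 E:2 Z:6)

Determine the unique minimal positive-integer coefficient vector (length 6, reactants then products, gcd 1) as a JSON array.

A: 3·8+6·3 = 42 | 3·3+1·0+3·7+3·4 = 42
M: 3·0+6·3 = 18 | 3·1+1·6+3·0+3·3 = 18
E: 3·3+6·3 = 27 | 3·7+1·0+3·0+3·2 = 27
J: 3·1+6·6 = 39 | 3·7+1·0+3·6+3·0 = 39
Z: 3·3+6·7 = 51 | 3·5+1·0+3·6+3·6 = 51
gcd(3,6,3,1,3,3) = 1

Coefficients: [3, 6, 3, 1, 3, 3]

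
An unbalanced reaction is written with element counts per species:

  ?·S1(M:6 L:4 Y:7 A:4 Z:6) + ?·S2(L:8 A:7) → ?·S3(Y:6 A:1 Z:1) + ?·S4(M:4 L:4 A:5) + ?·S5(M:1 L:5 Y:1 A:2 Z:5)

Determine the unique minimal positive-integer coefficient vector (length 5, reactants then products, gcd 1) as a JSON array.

M: 4·6+3·0 = 24 | 4·0+5·4+4·1 = 24
L: 4·4+3·8 = 40 | 4·0+5·4+4·5 = 40
Y: 4·7+3·0 = 28 | 4·6+5·0+4·1 = 28
A: 4·4+3·7 = 37 | 4·1+5·5+4·2 = 37
Z: 4·6+3·0 = 24 | 4·1+5·0+4·5 = 24
gcd(4,3,4,5,4) = 1

Coefficients: [4, 3, 4, 5, 4]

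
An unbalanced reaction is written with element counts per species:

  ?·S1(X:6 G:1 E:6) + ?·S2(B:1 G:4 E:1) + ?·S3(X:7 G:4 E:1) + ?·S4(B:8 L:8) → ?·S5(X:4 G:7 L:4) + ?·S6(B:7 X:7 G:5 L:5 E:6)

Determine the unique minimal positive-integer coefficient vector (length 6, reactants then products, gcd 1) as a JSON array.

B: 3·0+4·1+2·0+3·8 = 28 | 1·0+4·7 = 28
X: 3·6+4·0+2·7+3·0 = 32 | 1·4+4·7 = 32
G: 3·1+4·4+2·4+3·0 = 27 | 1·7+4·5 = 27
L: 3·0+4·0+2·0+3·8 = 24 | 1·4+4·5 = 24
E: 3·6+4·1+2·1+3·0 = 24 | 1·0+4·6 = 24
gcd(3,4,2,3,1,4) = 1

Coefficients: [3, 4, 2, 3, 1, 4]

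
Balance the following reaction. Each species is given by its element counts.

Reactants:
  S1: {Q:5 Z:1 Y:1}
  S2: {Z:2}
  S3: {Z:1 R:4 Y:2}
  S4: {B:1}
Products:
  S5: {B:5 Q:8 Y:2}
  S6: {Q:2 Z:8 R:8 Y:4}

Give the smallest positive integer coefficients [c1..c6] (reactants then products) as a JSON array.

Coefficients: [2, 2, 2, 5, 1, 1]

B: 2·0+2·0+2·0+5·1 = 5 | 1·5+1·0 = 5
Q: 2·5+2·0+2·0+5·0 = 10 | 1·8+1·2 = 10
Z: 2·1+2·2+2·1+5·0 = 8 | 1·0+1·8 = 8
R: 2·0+2·0+2·4+5·0 = 8 | 1·0+1·8 = 8
Y: 2·1+2·0+2·2+5·0 = 6 | 1·2+1·4 = 6
gcd(2,2,2,5,1,1) = 1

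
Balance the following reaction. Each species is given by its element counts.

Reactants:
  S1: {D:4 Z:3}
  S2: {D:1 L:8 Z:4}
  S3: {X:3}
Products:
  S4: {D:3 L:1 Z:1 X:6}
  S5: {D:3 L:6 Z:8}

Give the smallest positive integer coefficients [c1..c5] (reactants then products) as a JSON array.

D: 2·4+1·1+4·0 = 9 | 2·3+1·3 = 9
L: 2·0+1·8+4·0 = 8 | 2·1+1·6 = 8
Z: 2·3+1·4+4·0 = 10 | 2·1+1·8 = 10
X: 2·0+1·0+4·3 = 12 | 2·6+1·0 = 12
gcd(2,1,4,2,1) = 1

Coefficients: [2, 1, 4, 2, 1]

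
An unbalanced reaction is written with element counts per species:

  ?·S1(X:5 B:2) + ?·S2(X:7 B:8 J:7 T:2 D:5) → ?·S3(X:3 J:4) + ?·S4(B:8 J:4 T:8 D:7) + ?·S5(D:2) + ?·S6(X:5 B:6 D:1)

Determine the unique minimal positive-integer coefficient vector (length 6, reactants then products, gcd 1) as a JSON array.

Coefficients: [3, 4, 6, 1, 4, 5]

X: 3·5+4·7 = 43 | 6·3+1·0+4·0+5·5 = 43
B: 3·2+4·8 = 38 | 6·0+1·8+4·0+5·6 = 38
J: 3·0+4·7 = 28 | 6·4+1·4+4·0+5·0 = 28
T: 3·0+4·2 = 8 | 6·0+1·8+4·0+5·0 = 8
D: 3·0+4·5 = 20 | 6·0+1·7+4·2+5·1 = 20
gcd(3,4,6,1,4,5) = 1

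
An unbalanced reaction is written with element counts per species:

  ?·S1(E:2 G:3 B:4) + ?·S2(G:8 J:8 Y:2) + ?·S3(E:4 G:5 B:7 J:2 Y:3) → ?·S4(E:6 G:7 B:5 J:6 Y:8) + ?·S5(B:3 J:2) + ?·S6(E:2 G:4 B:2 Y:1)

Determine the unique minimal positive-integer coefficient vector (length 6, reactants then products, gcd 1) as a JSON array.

E: 1·2+1·0+4·4 = 18 | 1·6+5·0+6·2 = 18
G: 1·3+1·8+4·5 = 31 | 1·7+5·0+6·4 = 31
B: 1·4+1·0+4·7 = 32 | 1·5+5·3+6·2 = 32
J: 1·0+1·8+4·2 = 16 | 1·6+5·2+6·0 = 16
Y: 1·0+1·2+4·3 = 14 | 1·8+5·0+6·1 = 14
gcd(1,1,4,1,5,6) = 1

Coefficients: [1, 1, 4, 1, 5, 6]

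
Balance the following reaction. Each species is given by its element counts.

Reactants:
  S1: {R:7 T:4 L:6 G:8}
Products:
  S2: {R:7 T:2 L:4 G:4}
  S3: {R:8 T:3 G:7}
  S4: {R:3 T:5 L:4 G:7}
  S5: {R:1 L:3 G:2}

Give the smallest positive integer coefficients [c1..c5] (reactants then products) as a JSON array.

Coefficients: [6, 3, 1, 3, 4]

R: 6·7 = 42 | 3·7+1·8+3·3+4·1 = 42
T: 6·4 = 24 | 3·2+1·3+3·5+4·0 = 24
L: 6·6 = 36 | 3·4+1·0+3·4+4·3 = 36
G: 6·8 = 48 | 3·4+1·7+3·7+4·2 = 48
gcd(6,3,1,3,4) = 1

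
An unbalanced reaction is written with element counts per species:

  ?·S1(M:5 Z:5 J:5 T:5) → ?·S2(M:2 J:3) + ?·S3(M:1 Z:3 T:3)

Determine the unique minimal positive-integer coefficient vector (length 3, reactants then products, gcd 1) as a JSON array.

Coefficients: [3, 5, 5]

M: 3·5 = 15 | 5·2+5·1 = 15
Z: 3·5 = 15 | 5·0+5·3 = 15
J: 3·5 = 15 | 5·3+5·0 = 15
T: 3·5 = 15 | 5·0+5·3 = 15
gcd(3,5,5) = 1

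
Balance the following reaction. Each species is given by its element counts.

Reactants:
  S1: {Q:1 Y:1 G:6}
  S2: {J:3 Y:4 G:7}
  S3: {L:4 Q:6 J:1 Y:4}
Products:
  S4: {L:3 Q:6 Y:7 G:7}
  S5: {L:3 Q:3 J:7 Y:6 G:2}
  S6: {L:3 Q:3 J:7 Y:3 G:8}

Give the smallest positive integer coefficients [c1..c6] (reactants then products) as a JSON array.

Coefficients: [3, 5, 6, 5, 1, 2]

L: 3·0+5·0+6·4 = 24 | 5·3+1·3+2·3 = 24
Q: 3·1+5·0+6·6 = 39 | 5·6+1·3+2·3 = 39
J: 3·0+5·3+6·1 = 21 | 5·0+1·7+2·7 = 21
Y: 3·1+5·4+6·4 = 47 | 5·7+1·6+2·3 = 47
G: 3·6+5·7+6·0 = 53 | 5·7+1·2+2·8 = 53
gcd(3,5,6,5,1,2) = 1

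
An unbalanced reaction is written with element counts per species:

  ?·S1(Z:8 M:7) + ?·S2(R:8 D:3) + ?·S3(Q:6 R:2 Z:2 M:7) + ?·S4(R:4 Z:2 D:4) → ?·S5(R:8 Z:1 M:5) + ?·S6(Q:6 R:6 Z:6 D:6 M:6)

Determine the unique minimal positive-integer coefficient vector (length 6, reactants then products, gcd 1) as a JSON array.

Coefficients: [1, 2, 3, 3, 2, 3]

Q: 1·0+2·0+3·6+3·0 = 18 | 2·0+3·6 = 18
R: 1·0+2·8+3·2+3·4 = 34 | 2·8+3·6 = 34
Z: 1·8+2·0+3·2+3·2 = 20 | 2·1+3·6 = 20
D: 1·0+2·3+3·0+3·4 = 18 | 2·0+3·6 = 18
M: 1·7+2·0+3·7+3·0 = 28 | 2·5+3·6 = 28
gcd(1,2,3,3,2,3) = 1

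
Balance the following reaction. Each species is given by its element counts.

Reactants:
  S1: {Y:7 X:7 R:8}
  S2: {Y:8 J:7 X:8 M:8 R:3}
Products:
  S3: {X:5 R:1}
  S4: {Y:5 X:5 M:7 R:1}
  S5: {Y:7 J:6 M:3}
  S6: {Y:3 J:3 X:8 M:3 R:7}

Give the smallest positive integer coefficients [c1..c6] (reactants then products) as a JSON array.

Coefficients: [2, 6, 3, 3, 5, 4]

Y: 2·7+6·8 = 62 | 3·0+3·5+5·7+4·3 = 62
J: 2·0+6·7 = 42 | 3·0+3·0+5·6+4·3 = 42
X: 2·7+6·8 = 62 | 3·5+3·5+5·0+4·8 = 62
M: 2·0+6·8 = 48 | 3·0+3·7+5·3+4·3 = 48
R: 2·8+6·3 = 34 | 3·1+3·1+5·0+4·7 = 34
gcd(2,6,3,3,5,4) = 1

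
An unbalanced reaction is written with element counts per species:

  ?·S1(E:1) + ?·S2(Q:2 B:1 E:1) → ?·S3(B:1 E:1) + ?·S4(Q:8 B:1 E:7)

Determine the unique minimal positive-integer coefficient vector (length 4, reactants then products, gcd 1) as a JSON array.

Q: 6·0+4·2 = 8 | 3·0+1·8 = 8
B: 6·0+4·1 = 4 | 3·1+1·1 = 4
E: 6·1+4·1 = 10 | 3·1+1·7 = 10
gcd(6,4,3,1) = 1

Coefficients: [6, 4, 3, 1]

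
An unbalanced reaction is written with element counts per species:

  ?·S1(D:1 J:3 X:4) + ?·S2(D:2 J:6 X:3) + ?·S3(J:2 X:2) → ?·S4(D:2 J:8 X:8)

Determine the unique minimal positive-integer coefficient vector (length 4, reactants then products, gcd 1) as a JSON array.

D: 6·1+2·2+5·0 = 10 | 5·2 = 10
J: 6·3+2·6+5·2 = 40 | 5·8 = 40
X: 6·4+2·3+5·2 = 40 | 5·8 = 40
gcd(6,2,5,5) = 1

Coefficients: [6, 2, 5, 5]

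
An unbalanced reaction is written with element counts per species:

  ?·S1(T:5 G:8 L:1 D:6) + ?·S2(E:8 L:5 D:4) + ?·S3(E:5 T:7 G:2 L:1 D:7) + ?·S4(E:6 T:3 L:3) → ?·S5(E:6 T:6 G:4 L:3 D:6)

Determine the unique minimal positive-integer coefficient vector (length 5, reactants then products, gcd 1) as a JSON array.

Coefficients: [2, 1, 2, 2, 5]

E: 2·0+1·8+2·5+2·6 = 30 | 5·6 = 30
T: 2·5+1·0+2·7+2·3 = 30 | 5·6 = 30
G: 2·8+1·0+2·2+2·0 = 20 | 5·4 = 20
L: 2·1+1·5+2·1+2·3 = 15 | 5·3 = 15
D: 2·6+1·4+2·7+2·0 = 30 | 5·6 = 30
gcd(2,1,2,2,5) = 1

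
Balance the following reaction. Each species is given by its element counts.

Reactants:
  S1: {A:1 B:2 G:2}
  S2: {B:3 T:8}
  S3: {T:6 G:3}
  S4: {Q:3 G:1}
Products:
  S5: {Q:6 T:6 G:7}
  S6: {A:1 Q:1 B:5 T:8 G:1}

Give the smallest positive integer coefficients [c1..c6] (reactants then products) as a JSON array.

A: 3·1+3·0+2·0+5·0 = 3 | 2·0+3·1 = 3
Q: 3·0+3·0+2·0+5·3 = 15 | 2·6+3·1 = 15
B: 3·2+3·3+2·0+5·0 = 15 | 2·0+3·5 = 15
T: 3·0+3·8+2·6+5·0 = 36 | 2·6+3·8 = 36
G: 3·2+3·0+2·3+5·1 = 17 | 2·7+3·1 = 17
gcd(3,3,2,5,2,3) = 1

Coefficients: [3, 3, 2, 5, 2, 3]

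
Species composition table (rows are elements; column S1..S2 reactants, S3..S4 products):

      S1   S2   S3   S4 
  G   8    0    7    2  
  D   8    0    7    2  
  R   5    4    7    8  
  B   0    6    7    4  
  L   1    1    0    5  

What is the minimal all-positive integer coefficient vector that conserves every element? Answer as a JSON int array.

G: 2·8+3·0 = 16 | 2·7+1·2 = 16
D: 2·8+3·0 = 16 | 2·7+1·2 = 16
R: 2·5+3·4 = 22 | 2·7+1·8 = 22
B: 2·0+3·6 = 18 | 2·7+1·4 = 18
L: 2·1+3·1 = 5 | 2·0+1·5 = 5
gcd(2,3,2,1) = 1

Coefficients: [2, 3, 2, 1]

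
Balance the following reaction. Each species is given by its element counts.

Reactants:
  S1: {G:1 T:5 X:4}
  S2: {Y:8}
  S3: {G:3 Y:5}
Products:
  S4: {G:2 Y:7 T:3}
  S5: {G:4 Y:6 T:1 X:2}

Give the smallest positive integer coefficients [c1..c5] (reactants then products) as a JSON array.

Coefficients: [2, 1, 6, 2, 4]

G: 2·1+1·0+6·3 = 20 | 2·2+4·4 = 20
Y: 2·0+1·8+6·5 = 38 | 2·7+4·6 = 38
T: 2·5+1·0+6·0 = 10 | 2·3+4·1 = 10
X: 2·4+1·0+6·0 = 8 | 2·0+4·2 = 8
gcd(2,1,6,2,4) = 1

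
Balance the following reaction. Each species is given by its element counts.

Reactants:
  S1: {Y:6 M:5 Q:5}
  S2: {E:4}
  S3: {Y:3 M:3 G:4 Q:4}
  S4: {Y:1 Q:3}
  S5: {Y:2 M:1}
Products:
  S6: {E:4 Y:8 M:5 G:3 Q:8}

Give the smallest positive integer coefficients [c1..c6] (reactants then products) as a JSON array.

Coefficients: [1, 4, 3, 5, 6, 4]

E: 1·0+4·4+3·0+5·0+6·0 = 16 | 4·4 = 16
Y: 1·6+4·0+3·3+5·1+6·2 = 32 | 4·8 = 32
M: 1·5+4·0+3·3+5·0+6·1 = 20 | 4·5 = 20
G: 1·0+4·0+3·4+5·0+6·0 = 12 | 4·3 = 12
Q: 1·5+4·0+3·4+5·3+6·0 = 32 | 4·8 = 32
gcd(1,4,3,5,6,4) = 1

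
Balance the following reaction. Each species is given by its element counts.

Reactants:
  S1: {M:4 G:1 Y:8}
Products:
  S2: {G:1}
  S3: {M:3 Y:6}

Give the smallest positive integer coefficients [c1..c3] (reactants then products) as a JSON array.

Coefficients: [3, 3, 4]

M: 3·4 = 12 | 3·0+4·3 = 12
G: 3·1 = 3 | 3·1+4·0 = 3
Y: 3·8 = 24 | 3·0+4·6 = 24
gcd(3,3,4) = 1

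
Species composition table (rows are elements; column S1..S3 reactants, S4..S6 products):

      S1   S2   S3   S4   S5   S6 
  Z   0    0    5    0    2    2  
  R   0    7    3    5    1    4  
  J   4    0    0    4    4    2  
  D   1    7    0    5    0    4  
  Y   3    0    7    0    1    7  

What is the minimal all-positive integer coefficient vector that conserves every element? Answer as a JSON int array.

Coefficients: [5, 3, 2, 2, 1, 4]

Z: 5·0+3·0+2·5 = 10 | 2·0+1·2+4·2 = 10
R: 5·0+3·7+2·3 = 27 | 2·5+1·1+4·4 = 27
J: 5·4+3·0+2·0 = 20 | 2·4+1·4+4·2 = 20
D: 5·1+3·7+2·0 = 26 | 2·5+1·0+4·4 = 26
Y: 5·3+3·0+2·7 = 29 | 2·0+1·1+4·7 = 29
gcd(5,3,2,2,1,4) = 1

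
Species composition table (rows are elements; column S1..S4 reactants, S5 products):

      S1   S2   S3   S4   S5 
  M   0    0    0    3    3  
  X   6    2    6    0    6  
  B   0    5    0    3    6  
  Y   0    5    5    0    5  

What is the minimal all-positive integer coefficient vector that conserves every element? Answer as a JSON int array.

M: 2·0+3·0+2·0+5·3 = 15 | 5·3 = 15
X: 2·6+3·2+2·6+5·0 = 30 | 5·6 = 30
B: 2·0+3·5+2·0+5·3 = 30 | 5·6 = 30
Y: 2·0+3·5+2·5+5·0 = 25 | 5·5 = 25
gcd(2,3,2,5,5) = 1

Coefficients: [2, 3, 2, 5, 5]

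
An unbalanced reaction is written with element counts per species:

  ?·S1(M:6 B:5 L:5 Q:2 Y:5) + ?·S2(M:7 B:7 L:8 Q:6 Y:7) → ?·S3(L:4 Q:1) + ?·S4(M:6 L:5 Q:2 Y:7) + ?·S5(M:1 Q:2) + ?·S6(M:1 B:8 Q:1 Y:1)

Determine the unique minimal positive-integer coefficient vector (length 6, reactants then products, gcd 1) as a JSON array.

M: 1·6+5·7 = 41 | 5·0+5·6+6·1+5·1 = 41
B: 1·5+5·7 = 40 | 5·0+5·0+6·0+5·8 = 40
L: 1·5+5·8 = 45 | 5·4+5·5+6·0+5·0 = 45
Q: 1·2+5·6 = 32 | 5·1+5·2+6·2+5·1 = 32
Y: 1·5+5·7 = 40 | 5·0+5·7+6·0+5·1 = 40
gcd(1,5,5,5,6,5) = 1

Coefficients: [1, 5, 5, 5, 6, 5]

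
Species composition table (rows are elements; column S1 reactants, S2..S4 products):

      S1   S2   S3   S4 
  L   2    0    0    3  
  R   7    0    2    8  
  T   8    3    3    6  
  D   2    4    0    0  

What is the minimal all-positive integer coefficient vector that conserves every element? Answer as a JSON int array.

L: 6·2 = 12 | 3·0+5·0+4·3 = 12
R: 6·7 = 42 | 3·0+5·2+4·8 = 42
T: 6·8 = 48 | 3·3+5·3+4·6 = 48
D: 6·2 = 12 | 3·4+5·0+4·0 = 12
gcd(6,3,5,4) = 1

Coefficients: [6, 3, 5, 4]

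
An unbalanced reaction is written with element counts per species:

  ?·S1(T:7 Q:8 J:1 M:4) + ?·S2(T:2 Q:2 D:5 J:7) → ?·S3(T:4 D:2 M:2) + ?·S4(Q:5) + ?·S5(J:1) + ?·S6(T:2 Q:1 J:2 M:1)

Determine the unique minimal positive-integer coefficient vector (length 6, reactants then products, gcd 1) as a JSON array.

Coefficients: [4, 2, 5, 6, 6, 6]

T: 4·7+2·2 = 32 | 5·4+6·0+6·0+6·2 = 32
Q: 4·8+2·2 = 36 | 5·0+6·5+6·0+6·1 = 36
D: 4·0+2·5 = 10 | 5·2+6·0+6·0+6·0 = 10
J: 4·1+2·7 = 18 | 5·0+6·0+6·1+6·2 = 18
M: 4·4+2·0 = 16 | 5·2+6·0+6·0+6·1 = 16
gcd(4,2,5,6,6,6) = 1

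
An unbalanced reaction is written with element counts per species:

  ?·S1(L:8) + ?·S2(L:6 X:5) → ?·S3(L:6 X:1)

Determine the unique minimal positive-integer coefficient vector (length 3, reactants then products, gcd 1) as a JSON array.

L: 3·8+1·6 = 30 | 5·6 = 30
X: 3·0+1·5 = 5 | 5·1 = 5
gcd(3,1,5) = 1

Coefficients: [3, 1, 5]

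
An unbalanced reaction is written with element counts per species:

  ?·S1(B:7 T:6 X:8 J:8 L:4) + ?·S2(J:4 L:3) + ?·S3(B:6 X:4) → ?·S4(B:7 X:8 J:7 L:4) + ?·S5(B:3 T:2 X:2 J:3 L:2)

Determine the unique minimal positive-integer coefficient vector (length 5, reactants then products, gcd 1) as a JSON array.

B: 2·7+4·0+3·6 = 32 | 2·7+6·3 = 32
T: 2·6+4·0+3·0 = 12 | 2·0+6·2 = 12
X: 2·8+4·0+3·4 = 28 | 2·8+6·2 = 28
J: 2·8+4·4+3·0 = 32 | 2·7+6·3 = 32
L: 2·4+4·3+3·0 = 20 | 2·4+6·2 = 20
gcd(2,4,3,2,6) = 1

Coefficients: [2, 4, 3, 2, 6]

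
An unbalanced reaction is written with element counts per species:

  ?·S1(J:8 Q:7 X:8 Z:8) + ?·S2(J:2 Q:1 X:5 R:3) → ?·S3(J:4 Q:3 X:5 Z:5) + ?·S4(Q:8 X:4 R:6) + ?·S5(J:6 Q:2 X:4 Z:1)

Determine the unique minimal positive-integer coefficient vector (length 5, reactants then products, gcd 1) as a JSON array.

Coefficients: [4, 2, 6, 1, 2]

J: 4·8+2·2 = 36 | 6·4+1·0+2·6 = 36
Q: 4·7+2·1 = 30 | 6·3+1·8+2·2 = 30
X: 4·8+2·5 = 42 | 6·5+1·4+2·4 = 42
Z: 4·8+2·0 = 32 | 6·5+1·0+2·1 = 32
R: 4·0+2·3 = 6 | 6·0+1·6+2·0 = 6
gcd(4,2,6,1,2) = 1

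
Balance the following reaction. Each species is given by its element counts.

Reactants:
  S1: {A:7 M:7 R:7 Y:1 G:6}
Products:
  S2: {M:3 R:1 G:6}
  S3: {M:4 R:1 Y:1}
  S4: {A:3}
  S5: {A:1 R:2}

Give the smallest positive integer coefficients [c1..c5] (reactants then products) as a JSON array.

A: 2·7 = 14 | 2·0+2·0+3·3+5·1 = 14
M: 2·7 = 14 | 2·3+2·4+3·0+5·0 = 14
R: 2·7 = 14 | 2·1+2·1+3·0+5·2 = 14
Y: 2·1 = 2 | 2·0+2·1+3·0+5·0 = 2
G: 2·6 = 12 | 2·6+2·0+3·0+5·0 = 12
gcd(2,2,2,3,5) = 1

Coefficients: [2, 2, 2, 3, 5]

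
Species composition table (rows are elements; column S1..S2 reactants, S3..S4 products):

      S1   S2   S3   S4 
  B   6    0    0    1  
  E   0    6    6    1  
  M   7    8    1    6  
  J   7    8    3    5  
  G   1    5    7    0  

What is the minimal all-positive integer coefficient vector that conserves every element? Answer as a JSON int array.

B: 1·6+4·0 = 6 | 3·0+6·1 = 6
E: 1·0+4·6 = 24 | 3·6+6·1 = 24
M: 1·7+4·8 = 39 | 3·1+6·6 = 39
J: 1·7+4·8 = 39 | 3·3+6·5 = 39
G: 1·1+4·5 = 21 | 3·7+6·0 = 21
gcd(1,4,3,6) = 1

Coefficients: [1, 4, 3, 6]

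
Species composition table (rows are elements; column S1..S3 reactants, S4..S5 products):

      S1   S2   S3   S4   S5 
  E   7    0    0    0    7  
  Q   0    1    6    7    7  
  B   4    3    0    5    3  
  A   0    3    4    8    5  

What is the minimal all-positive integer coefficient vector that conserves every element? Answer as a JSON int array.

Coefficients: [1, 3, 3, 2, 1]

E: 1·7+3·0+3·0 = 7 | 2·0+1·7 = 7
Q: 1·0+3·1+3·6 = 21 | 2·7+1·7 = 21
B: 1·4+3·3+3·0 = 13 | 2·5+1·3 = 13
A: 1·0+3·3+3·4 = 21 | 2·8+1·5 = 21
gcd(1,3,3,2,1) = 1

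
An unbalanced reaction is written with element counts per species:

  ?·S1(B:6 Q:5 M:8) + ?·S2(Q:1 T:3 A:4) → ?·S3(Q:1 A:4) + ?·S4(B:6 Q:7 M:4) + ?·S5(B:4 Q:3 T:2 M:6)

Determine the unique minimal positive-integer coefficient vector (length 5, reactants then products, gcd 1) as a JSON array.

Coefficients: [5, 4, 4, 1, 6]

B: 5·6+4·0 = 30 | 4·0+1·6+6·4 = 30
Q: 5·5+4·1 = 29 | 4·1+1·7+6·3 = 29
T: 5·0+4·3 = 12 | 4·0+1·0+6·2 = 12
M: 5·8+4·0 = 40 | 4·0+1·4+6·6 = 40
A: 5·0+4·4 = 16 | 4·4+1·0+6·0 = 16
gcd(5,4,4,1,6) = 1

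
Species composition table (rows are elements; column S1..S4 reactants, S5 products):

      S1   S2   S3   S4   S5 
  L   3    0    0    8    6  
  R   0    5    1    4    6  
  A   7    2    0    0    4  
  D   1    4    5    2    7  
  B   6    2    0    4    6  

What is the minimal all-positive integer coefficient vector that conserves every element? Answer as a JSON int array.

Coefficients: [2, 3, 3, 3, 5]

L: 2·3+3·0+3·0+3·8 = 30 | 5·6 = 30
R: 2·0+3·5+3·1+3·4 = 30 | 5·6 = 30
A: 2·7+3·2+3·0+3·0 = 20 | 5·4 = 20
D: 2·1+3·4+3·5+3·2 = 35 | 5·7 = 35
B: 2·6+3·2+3·0+3·4 = 30 | 5·6 = 30
gcd(2,3,3,3,5) = 1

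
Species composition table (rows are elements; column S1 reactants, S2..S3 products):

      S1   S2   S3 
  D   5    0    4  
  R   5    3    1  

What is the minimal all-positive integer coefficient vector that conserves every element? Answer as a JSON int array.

D: 4·5 = 20 | 5·0+5·4 = 20
R: 4·5 = 20 | 5·3+5·1 = 20
gcd(4,5,5) = 1

Coefficients: [4, 5, 5]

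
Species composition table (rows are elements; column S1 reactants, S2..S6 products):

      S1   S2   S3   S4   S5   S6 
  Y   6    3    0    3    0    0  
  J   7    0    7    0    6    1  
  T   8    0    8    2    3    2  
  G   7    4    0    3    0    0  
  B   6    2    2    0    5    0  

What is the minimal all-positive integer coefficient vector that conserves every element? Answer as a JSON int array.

Y: 3·6 = 18 | 3·3+1·0+3·3+2·0+2·0 = 18
J: 3·7 = 21 | 3·0+1·7+3·0+2·6+2·1 = 21
T: 3·8 = 24 | 3·0+1·8+3·2+2·3+2·2 = 24
G: 3·7 = 21 | 3·4+1·0+3·3+2·0+2·0 = 21
B: 3·6 = 18 | 3·2+1·2+3·0+2·5+2·0 = 18
gcd(3,3,1,3,2,2) = 1

Coefficients: [3, 3, 1, 3, 2, 2]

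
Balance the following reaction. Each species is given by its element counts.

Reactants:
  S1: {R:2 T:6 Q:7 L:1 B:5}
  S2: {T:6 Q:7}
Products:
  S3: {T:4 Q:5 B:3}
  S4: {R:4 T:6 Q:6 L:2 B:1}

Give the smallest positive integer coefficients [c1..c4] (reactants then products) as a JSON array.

Coefficients: [2, 1, 3, 1]

R: 2·2+1·0 = 4 | 3·0+1·4 = 4
T: 2·6+1·6 = 18 | 3·4+1·6 = 18
Q: 2·7+1·7 = 21 | 3·5+1·6 = 21
L: 2·1+1·0 = 2 | 3·0+1·2 = 2
B: 2·5+1·0 = 10 | 3·3+1·1 = 10
gcd(2,1,3,1) = 1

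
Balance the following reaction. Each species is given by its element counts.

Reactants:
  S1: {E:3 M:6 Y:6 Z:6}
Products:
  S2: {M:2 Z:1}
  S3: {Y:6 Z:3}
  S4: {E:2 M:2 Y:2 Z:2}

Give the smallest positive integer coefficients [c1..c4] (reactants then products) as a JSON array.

E: 2·3 = 6 | 3·0+1·0+3·2 = 6
M: 2·6 = 12 | 3·2+1·0+3·2 = 12
Y: 2·6 = 12 | 3·0+1·6+3·2 = 12
Z: 2·6 = 12 | 3·1+1·3+3·2 = 12
gcd(2,3,1,3) = 1

Coefficients: [2, 3, 1, 3]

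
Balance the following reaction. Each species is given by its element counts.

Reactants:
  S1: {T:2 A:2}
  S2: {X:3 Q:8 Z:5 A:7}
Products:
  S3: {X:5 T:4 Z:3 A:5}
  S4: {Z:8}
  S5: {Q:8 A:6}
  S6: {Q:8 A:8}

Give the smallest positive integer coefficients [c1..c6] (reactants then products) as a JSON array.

Coefficients: [6, 5, 3, 2, 4, 1]

X: 6·0+5·3 = 15 | 3·5+2·0+4·0+1·0 = 15
Q: 6·0+5·8 = 40 | 3·0+2·0+4·8+1·8 = 40
T: 6·2+5·0 = 12 | 3·4+2·0+4·0+1·0 = 12
Z: 6·0+5·5 = 25 | 3·3+2·8+4·0+1·0 = 25
A: 6·2+5·7 = 47 | 3·5+2·0+4·6+1·8 = 47
gcd(6,5,3,2,4,1) = 1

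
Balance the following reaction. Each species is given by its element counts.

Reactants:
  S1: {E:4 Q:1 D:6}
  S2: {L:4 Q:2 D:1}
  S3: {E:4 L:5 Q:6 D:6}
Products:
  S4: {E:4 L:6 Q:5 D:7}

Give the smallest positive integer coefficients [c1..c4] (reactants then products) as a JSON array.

Coefficients: [3, 5, 2, 5]

E: 3·4+5·0+2·4 = 20 | 5·4 = 20
L: 3·0+5·4+2·5 = 30 | 5·6 = 30
Q: 3·1+5·2+2·6 = 25 | 5·5 = 25
D: 3·6+5·1+2·6 = 35 | 5·7 = 35
gcd(3,5,2,5) = 1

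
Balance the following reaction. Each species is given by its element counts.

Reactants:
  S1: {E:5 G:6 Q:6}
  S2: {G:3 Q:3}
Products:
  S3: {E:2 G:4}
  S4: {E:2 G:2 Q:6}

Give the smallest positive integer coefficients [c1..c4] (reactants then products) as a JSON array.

E: 4·5+2·0 = 20 | 5·2+5·2 = 20
G: 4·6+2·3 = 30 | 5·4+5·2 = 30
Q: 4·6+2·3 = 30 | 5·0+5·6 = 30
gcd(4,2,5,5) = 1

Coefficients: [4, 2, 5, 5]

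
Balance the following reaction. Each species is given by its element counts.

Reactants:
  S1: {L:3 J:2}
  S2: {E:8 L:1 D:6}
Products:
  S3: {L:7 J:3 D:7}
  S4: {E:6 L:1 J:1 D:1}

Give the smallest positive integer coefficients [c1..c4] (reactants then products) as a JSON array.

Coefficients: [5, 3, 2, 4]

E: 5·0+3·8 = 24 | 2·0+4·6 = 24
L: 5·3+3·1 = 18 | 2·7+4·1 = 18
J: 5·2+3·0 = 10 | 2·3+4·1 = 10
D: 5·0+3·6 = 18 | 2·7+4·1 = 18
gcd(5,3,2,4) = 1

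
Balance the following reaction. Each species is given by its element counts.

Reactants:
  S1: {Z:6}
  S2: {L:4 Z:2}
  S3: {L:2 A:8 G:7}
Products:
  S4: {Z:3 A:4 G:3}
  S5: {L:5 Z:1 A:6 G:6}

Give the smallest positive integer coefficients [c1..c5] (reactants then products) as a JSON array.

Coefficients: [3, 2, 6, 6, 4]

L: 3·0+2·4+6·2 = 20 | 6·0+4·5 = 20
Z: 3·6+2·2+6·0 = 22 | 6·3+4·1 = 22
A: 3·0+2·0+6·8 = 48 | 6·4+4·6 = 48
G: 3·0+2·0+6·7 = 42 | 6·3+4·6 = 42
gcd(3,2,6,6,4) = 1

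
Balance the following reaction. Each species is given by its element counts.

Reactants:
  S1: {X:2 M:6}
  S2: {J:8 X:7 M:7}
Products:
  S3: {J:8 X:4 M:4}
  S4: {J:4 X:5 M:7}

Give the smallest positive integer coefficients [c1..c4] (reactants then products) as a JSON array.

Coefficients: [3, 4, 1, 6]

J: 3·0+4·8 = 32 | 1·8+6·4 = 32
X: 3·2+4·7 = 34 | 1·4+6·5 = 34
M: 3·6+4·7 = 46 | 1·4+6·7 = 46
gcd(3,4,1,6) = 1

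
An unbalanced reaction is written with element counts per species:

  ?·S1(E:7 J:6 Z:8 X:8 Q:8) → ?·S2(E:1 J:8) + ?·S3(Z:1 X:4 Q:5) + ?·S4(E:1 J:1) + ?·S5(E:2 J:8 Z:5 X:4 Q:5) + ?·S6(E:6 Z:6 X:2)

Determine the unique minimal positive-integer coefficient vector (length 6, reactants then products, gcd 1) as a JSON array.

Coefficients: [5, 1, 6, 6, 2, 4]

E: 5·7 = 35 | 1·1+6·0+6·1+2·2+4·6 = 35
J: 5·6 = 30 | 1·8+6·0+6·1+2·8+4·0 = 30
Z: 5·8 = 40 | 1·0+6·1+6·0+2·5+4·6 = 40
X: 5·8 = 40 | 1·0+6·4+6·0+2·4+4·2 = 40
Q: 5·8 = 40 | 1·0+6·5+6·0+2·5+4·0 = 40
gcd(5,1,6,6,2,4) = 1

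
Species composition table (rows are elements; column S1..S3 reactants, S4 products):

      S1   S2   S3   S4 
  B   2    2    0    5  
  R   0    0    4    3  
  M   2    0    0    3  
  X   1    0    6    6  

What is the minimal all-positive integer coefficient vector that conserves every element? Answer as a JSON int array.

Coefficients: [6, 4, 3, 4]

B: 6·2+4·2+3·0 = 20 | 4·5 = 20
R: 6·0+4·0+3·4 = 12 | 4·3 = 12
M: 6·2+4·0+3·0 = 12 | 4·3 = 12
X: 6·1+4·0+3·6 = 24 | 4·6 = 24
gcd(6,4,3,4) = 1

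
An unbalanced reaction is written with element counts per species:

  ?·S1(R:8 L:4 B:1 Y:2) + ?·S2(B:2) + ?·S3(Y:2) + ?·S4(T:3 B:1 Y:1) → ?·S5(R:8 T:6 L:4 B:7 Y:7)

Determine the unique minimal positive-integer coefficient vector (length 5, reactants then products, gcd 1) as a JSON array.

R: 2·8+4·0+3·0+4·0 = 16 | 2·8 = 16
T: 2·0+4·0+3·0+4·3 = 12 | 2·6 = 12
L: 2·4+4·0+3·0+4·0 = 8 | 2·4 = 8
B: 2·1+4·2+3·0+4·1 = 14 | 2·7 = 14
Y: 2·2+4·0+3·2+4·1 = 14 | 2·7 = 14
gcd(2,4,3,4,2) = 1

Coefficients: [2, 4, 3, 4, 2]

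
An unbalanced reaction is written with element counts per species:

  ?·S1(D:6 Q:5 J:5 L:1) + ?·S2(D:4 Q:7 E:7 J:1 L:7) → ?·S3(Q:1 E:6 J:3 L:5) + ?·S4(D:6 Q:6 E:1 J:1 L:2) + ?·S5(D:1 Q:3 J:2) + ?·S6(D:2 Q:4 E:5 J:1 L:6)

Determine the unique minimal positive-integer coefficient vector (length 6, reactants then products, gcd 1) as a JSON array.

Coefficients: [3, 4, 3, 5, 2, 1]

D: 3·6+4·4 = 34 | 3·0+5·6+2·1+1·2 = 34
Q: 3·5+4·7 = 43 | 3·1+5·6+2·3+1·4 = 43
E: 3·0+4·7 = 28 | 3·6+5·1+2·0+1·5 = 28
J: 3·5+4·1 = 19 | 3·3+5·1+2·2+1·1 = 19
L: 3·1+4·7 = 31 | 3·5+5·2+2·0+1·6 = 31
gcd(3,4,3,5,2,1) = 1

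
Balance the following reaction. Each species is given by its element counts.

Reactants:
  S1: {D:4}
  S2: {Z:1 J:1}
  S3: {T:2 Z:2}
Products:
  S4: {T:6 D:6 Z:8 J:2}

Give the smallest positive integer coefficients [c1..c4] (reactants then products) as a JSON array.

Coefficients: [3, 4, 6, 2]

T: 3·0+4·0+6·2 = 12 | 2·6 = 12
D: 3·4+4·0+6·0 = 12 | 2·6 = 12
Z: 3·0+4·1+6·2 = 16 | 2·8 = 16
J: 3·0+4·1+6·0 = 4 | 2·2 = 4
gcd(3,4,6,2) = 1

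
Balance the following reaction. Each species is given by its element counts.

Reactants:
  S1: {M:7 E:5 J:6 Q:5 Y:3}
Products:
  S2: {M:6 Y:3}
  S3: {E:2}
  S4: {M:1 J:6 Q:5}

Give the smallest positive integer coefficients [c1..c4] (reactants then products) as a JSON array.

M: 2·7 = 14 | 2·6+5·0+2·1 = 14
E: 2·5 = 10 | 2·0+5·2+2·0 = 10
J: 2·6 = 12 | 2·0+5·0+2·6 = 12
Q: 2·5 = 10 | 2·0+5·0+2·5 = 10
Y: 2·3 = 6 | 2·3+5·0+2·0 = 6
gcd(2,2,5,2) = 1

Coefficients: [2, 2, 5, 2]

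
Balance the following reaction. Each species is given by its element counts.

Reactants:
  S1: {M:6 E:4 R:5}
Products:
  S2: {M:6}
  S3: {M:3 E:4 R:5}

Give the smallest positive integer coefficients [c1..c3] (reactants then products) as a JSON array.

M: 2·6 = 12 | 1·6+2·3 = 12
E: 2·4 = 8 | 1·0+2·4 = 8
R: 2·5 = 10 | 1·0+2·5 = 10
gcd(2,1,2) = 1

Coefficients: [2, 1, 2]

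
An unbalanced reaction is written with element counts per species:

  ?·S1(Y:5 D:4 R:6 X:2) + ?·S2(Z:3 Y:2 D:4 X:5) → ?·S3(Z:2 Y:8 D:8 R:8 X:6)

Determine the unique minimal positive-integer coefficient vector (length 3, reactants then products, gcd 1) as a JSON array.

Z: 4·0+2·3 = 6 | 3·2 = 6
Y: 4·5+2·2 = 24 | 3·8 = 24
D: 4·4+2·4 = 24 | 3·8 = 24
R: 4·6+2·0 = 24 | 3·8 = 24
X: 4·2+2·5 = 18 | 3·6 = 18
gcd(4,2,3) = 1

Coefficients: [4, 2, 3]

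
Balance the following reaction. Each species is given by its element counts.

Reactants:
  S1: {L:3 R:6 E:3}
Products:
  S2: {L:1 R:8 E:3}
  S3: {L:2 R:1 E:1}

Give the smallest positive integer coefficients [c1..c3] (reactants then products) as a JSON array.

L: 5·3 = 15 | 3·1+6·2 = 15
R: 5·6 = 30 | 3·8+6·1 = 30
E: 5·3 = 15 | 3·3+6·1 = 15
gcd(5,3,6) = 1

Coefficients: [5, 3, 6]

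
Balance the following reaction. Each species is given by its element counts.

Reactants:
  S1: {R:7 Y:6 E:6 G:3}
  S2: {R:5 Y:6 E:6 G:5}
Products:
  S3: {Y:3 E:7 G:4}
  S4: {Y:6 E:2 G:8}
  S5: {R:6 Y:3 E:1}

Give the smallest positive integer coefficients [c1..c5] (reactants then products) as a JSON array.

R: 3·7+3·5 = 36 | 4·0+1·0+6·6 = 36
Y: 3·6+3·6 = 36 | 4·3+1·6+6·3 = 36
E: 3·6+3·6 = 36 | 4·7+1·2+6·1 = 36
G: 3·3+3·5 = 24 | 4·4+1·8+6·0 = 24
gcd(3,3,4,1,6) = 1

Coefficients: [3, 3, 4, 1, 6]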